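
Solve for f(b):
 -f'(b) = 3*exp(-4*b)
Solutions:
 f(b) = C1 + 3*exp(-4*b)/4


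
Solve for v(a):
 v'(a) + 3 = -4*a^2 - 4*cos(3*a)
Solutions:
 v(a) = C1 - 4*a^3/3 - 3*a - 4*sin(3*a)/3


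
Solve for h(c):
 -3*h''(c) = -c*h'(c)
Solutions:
 h(c) = C1 + C2*erfi(sqrt(6)*c/6)


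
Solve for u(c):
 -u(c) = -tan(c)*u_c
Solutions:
 u(c) = C1*sin(c)


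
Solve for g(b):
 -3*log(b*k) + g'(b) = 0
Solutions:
 g(b) = C1 + 3*b*log(b*k) - 3*b


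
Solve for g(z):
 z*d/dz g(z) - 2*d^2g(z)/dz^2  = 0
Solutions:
 g(z) = C1 + C2*erfi(z/2)


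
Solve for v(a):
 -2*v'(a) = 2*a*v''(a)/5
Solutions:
 v(a) = C1 + C2/a^4


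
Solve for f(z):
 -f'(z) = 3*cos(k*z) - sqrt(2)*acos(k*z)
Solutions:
 f(z) = C1 - 3*Piecewise((sin(k*z)/k, Ne(k, 0)), (z, True)) + sqrt(2)*Piecewise((z*acos(k*z) - sqrt(-k^2*z^2 + 1)/k, Ne(k, 0)), (pi*z/2, True))


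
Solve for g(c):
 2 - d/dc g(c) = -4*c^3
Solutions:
 g(c) = C1 + c^4 + 2*c


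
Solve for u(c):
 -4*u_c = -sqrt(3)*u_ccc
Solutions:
 u(c) = C1 + C2*exp(-2*3^(3/4)*c/3) + C3*exp(2*3^(3/4)*c/3)


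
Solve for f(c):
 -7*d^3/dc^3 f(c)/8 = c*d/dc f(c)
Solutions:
 f(c) = C1 + Integral(C2*airyai(-2*7^(2/3)*c/7) + C3*airybi(-2*7^(2/3)*c/7), c)


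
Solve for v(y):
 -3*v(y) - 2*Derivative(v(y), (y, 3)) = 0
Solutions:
 v(y) = C3*exp(-2^(2/3)*3^(1/3)*y/2) + (C1*sin(2^(2/3)*3^(5/6)*y/4) + C2*cos(2^(2/3)*3^(5/6)*y/4))*exp(2^(2/3)*3^(1/3)*y/4)


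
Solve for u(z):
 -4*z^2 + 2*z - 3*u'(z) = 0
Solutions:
 u(z) = C1 - 4*z^3/9 + z^2/3


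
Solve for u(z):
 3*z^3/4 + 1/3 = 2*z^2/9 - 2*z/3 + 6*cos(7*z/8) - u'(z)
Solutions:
 u(z) = C1 - 3*z^4/16 + 2*z^3/27 - z^2/3 - z/3 + 48*sin(7*z/8)/7


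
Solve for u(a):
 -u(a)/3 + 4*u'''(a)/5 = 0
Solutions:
 u(a) = C3*exp(90^(1/3)*a/6) + (C1*sin(10^(1/3)*3^(1/6)*a/4) + C2*cos(10^(1/3)*3^(1/6)*a/4))*exp(-90^(1/3)*a/12)


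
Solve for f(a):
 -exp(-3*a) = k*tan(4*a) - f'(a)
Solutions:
 f(a) = C1 + k*log(tan(4*a)^2 + 1)/8 - exp(-3*a)/3


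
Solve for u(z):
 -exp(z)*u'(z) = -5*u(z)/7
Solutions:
 u(z) = C1*exp(-5*exp(-z)/7)


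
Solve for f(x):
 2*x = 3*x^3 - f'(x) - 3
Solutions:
 f(x) = C1 + 3*x^4/4 - x^2 - 3*x


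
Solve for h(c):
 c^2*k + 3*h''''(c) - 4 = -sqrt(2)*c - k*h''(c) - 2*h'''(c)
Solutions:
 h(c) = C1 + C2*c + C3*exp(c*(sqrt(1 - 3*k) - 1)/3) + C4*exp(-c*(sqrt(1 - 3*k) + 1)/3) - c^4/12 + c^3*(4 - sqrt(2))/(6*k) + c^2*(5 - 4/k + sqrt(2)/k)/k


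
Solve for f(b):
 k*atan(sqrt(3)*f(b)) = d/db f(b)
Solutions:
 Integral(1/atan(sqrt(3)*_y), (_y, f(b))) = C1 + b*k


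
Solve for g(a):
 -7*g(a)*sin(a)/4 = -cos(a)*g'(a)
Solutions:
 g(a) = C1/cos(a)^(7/4)


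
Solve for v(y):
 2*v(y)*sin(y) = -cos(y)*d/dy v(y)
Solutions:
 v(y) = C1*cos(y)^2


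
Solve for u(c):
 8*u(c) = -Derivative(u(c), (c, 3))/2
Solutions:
 u(c) = C3*exp(-2*2^(1/3)*c) + (C1*sin(2^(1/3)*sqrt(3)*c) + C2*cos(2^(1/3)*sqrt(3)*c))*exp(2^(1/3)*c)


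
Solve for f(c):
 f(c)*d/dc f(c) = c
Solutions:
 f(c) = -sqrt(C1 + c^2)
 f(c) = sqrt(C1 + c^2)


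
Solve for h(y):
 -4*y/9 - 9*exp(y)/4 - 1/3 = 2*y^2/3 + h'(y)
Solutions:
 h(y) = C1 - 2*y^3/9 - 2*y^2/9 - y/3 - 9*exp(y)/4


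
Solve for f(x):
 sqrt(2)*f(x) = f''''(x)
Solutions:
 f(x) = C1*exp(-2^(1/8)*x) + C2*exp(2^(1/8)*x) + C3*sin(2^(1/8)*x) + C4*cos(2^(1/8)*x)


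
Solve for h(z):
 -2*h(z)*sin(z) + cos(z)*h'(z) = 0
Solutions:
 h(z) = C1/cos(z)^2


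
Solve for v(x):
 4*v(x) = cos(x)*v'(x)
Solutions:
 v(x) = C1*(sin(x)^2 + 2*sin(x) + 1)/(sin(x)^2 - 2*sin(x) + 1)


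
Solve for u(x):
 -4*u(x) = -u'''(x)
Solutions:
 u(x) = C3*exp(2^(2/3)*x) + (C1*sin(2^(2/3)*sqrt(3)*x/2) + C2*cos(2^(2/3)*sqrt(3)*x/2))*exp(-2^(2/3)*x/2)


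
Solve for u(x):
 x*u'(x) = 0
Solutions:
 u(x) = C1


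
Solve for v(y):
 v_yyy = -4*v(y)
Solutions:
 v(y) = C3*exp(-2^(2/3)*y) + (C1*sin(2^(2/3)*sqrt(3)*y/2) + C2*cos(2^(2/3)*sqrt(3)*y/2))*exp(2^(2/3)*y/2)


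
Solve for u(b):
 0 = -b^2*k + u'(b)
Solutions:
 u(b) = C1 + b^3*k/3


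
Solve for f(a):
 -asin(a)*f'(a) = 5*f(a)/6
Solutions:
 f(a) = C1*exp(-5*Integral(1/asin(a), a)/6)


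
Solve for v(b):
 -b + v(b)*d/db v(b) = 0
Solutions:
 v(b) = -sqrt(C1 + b^2)
 v(b) = sqrt(C1 + b^2)


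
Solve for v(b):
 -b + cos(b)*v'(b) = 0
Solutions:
 v(b) = C1 + Integral(b/cos(b), b)


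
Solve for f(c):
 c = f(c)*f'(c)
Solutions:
 f(c) = -sqrt(C1 + c^2)
 f(c) = sqrt(C1 + c^2)


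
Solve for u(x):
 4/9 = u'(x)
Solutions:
 u(x) = C1 + 4*x/9


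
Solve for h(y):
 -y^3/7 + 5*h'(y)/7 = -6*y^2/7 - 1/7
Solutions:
 h(y) = C1 + y^4/20 - 2*y^3/5 - y/5


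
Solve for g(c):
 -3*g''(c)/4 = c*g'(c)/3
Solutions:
 g(c) = C1 + C2*erf(sqrt(2)*c/3)


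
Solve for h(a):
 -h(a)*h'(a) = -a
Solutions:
 h(a) = -sqrt(C1 + a^2)
 h(a) = sqrt(C1 + a^2)


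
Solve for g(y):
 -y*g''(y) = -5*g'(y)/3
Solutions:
 g(y) = C1 + C2*y^(8/3)


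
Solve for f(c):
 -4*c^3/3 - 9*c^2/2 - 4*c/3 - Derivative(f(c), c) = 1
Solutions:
 f(c) = C1 - c^4/3 - 3*c^3/2 - 2*c^2/3 - c


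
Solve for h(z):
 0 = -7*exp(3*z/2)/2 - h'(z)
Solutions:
 h(z) = C1 - 7*exp(3*z/2)/3


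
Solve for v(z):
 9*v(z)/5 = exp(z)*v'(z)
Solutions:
 v(z) = C1*exp(-9*exp(-z)/5)


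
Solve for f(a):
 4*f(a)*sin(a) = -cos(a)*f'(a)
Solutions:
 f(a) = C1*cos(a)^4


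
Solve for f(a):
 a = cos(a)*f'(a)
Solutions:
 f(a) = C1 + Integral(a/cos(a), a)


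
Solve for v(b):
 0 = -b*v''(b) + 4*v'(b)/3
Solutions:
 v(b) = C1 + C2*b^(7/3)


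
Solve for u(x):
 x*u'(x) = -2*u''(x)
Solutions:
 u(x) = C1 + C2*erf(x/2)


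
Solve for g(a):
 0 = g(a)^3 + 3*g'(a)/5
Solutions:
 g(a) = -sqrt(6)*sqrt(-1/(C1 - 5*a))/2
 g(a) = sqrt(6)*sqrt(-1/(C1 - 5*a))/2


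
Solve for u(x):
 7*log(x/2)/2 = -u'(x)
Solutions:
 u(x) = C1 - 7*x*log(x)/2 + 7*x*log(2)/2 + 7*x/2


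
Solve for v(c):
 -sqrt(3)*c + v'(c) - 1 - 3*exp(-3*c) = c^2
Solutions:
 v(c) = C1 + c^3/3 + sqrt(3)*c^2/2 + c - exp(-3*c)


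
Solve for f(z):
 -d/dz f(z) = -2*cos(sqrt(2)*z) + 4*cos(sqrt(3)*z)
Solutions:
 f(z) = C1 + sqrt(2)*sin(sqrt(2)*z) - 4*sqrt(3)*sin(sqrt(3)*z)/3


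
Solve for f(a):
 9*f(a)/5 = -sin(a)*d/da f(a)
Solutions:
 f(a) = C1*(cos(a) + 1)^(9/10)/(cos(a) - 1)^(9/10)


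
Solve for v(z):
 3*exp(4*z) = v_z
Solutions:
 v(z) = C1 + 3*exp(4*z)/4


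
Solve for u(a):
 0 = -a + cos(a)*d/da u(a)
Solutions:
 u(a) = C1 + Integral(a/cos(a), a)


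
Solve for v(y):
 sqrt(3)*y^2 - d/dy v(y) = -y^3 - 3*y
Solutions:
 v(y) = C1 + y^4/4 + sqrt(3)*y^3/3 + 3*y^2/2


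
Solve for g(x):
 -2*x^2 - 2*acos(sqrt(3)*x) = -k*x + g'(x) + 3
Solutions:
 g(x) = C1 + k*x^2/2 - 2*x^3/3 - 2*x*acos(sqrt(3)*x) - 3*x + 2*sqrt(3)*sqrt(1 - 3*x^2)/3


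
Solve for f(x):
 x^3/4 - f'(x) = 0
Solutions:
 f(x) = C1 + x^4/16


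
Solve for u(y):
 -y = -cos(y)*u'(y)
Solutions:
 u(y) = C1 + Integral(y/cos(y), y)


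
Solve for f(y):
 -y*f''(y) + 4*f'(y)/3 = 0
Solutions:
 f(y) = C1 + C2*y^(7/3)


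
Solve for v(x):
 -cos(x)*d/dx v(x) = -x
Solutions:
 v(x) = C1 + Integral(x/cos(x), x)


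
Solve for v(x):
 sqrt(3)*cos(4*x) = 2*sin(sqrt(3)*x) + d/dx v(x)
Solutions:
 v(x) = C1 + sqrt(3)*sin(4*x)/4 + 2*sqrt(3)*cos(sqrt(3)*x)/3


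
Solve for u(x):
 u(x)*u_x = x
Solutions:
 u(x) = -sqrt(C1 + x^2)
 u(x) = sqrt(C1 + x^2)


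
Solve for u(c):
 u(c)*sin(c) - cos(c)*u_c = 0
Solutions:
 u(c) = C1/cos(c)


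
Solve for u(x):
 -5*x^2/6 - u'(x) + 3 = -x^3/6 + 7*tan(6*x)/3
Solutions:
 u(x) = C1 + x^4/24 - 5*x^3/18 + 3*x + 7*log(cos(6*x))/18


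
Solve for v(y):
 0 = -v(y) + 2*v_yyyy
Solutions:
 v(y) = C1*exp(-2^(3/4)*y/2) + C2*exp(2^(3/4)*y/2) + C3*sin(2^(3/4)*y/2) + C4*cos(2^(3/4)*y/2)


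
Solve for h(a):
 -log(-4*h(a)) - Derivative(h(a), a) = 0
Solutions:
 Integral(1/(log(-_y) + 2*log(2)), (_y, h(a))) = C1 - a


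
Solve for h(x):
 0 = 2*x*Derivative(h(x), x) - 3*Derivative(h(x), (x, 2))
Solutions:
 h(x) = C1 + C2*erfi(sqrt(3)*x/3)


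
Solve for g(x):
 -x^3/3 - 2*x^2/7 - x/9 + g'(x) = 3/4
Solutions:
 g(x) = C1 + x^4/12 + 2*x^3/21 + x^2/18 + 3*x/4


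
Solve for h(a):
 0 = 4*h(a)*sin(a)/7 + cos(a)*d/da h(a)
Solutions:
 h(a) = C1*cos(a)^(4/7)


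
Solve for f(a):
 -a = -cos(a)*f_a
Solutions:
 f(a) = C1 + Integral(a/cos(a), a)


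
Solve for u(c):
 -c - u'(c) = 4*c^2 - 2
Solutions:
 u(c) = C1 - 4*c^3/3 - c^2/2 + 2*c


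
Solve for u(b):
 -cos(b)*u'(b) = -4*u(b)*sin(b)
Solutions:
 u(b) = C1/cos(b)^4


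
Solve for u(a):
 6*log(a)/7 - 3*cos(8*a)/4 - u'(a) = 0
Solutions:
 u(a) = C1 + 6*a*log(a)/7 - 6*a/7 - 3*sin(8*a)/32


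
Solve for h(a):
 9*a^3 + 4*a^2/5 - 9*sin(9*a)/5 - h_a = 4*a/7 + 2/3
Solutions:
 h(a) = C1 + 9*a^4/4 + 4*a^3/15 - 2*a^2/7 - 2*a/3 + cos(9*a)/5


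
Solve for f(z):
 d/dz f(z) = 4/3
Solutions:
 f(z) = C1 + 4*z/3


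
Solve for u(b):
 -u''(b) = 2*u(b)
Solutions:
 u(b) = C1*sin(sqrt(2)*b) + C2*cos(sqrt(2)*b)


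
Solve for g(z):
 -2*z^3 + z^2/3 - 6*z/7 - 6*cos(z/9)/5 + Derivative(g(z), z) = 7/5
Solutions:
 g(z) = C1 + z^4/2 - z^3/9 + 3*z^2/7 + 7*z/5 + 54*sin(z/9)/5


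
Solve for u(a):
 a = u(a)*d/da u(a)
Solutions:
 u(a) = -sqrt(C1 + a^2)
 u(a) = sqrt(C1 + a^2)


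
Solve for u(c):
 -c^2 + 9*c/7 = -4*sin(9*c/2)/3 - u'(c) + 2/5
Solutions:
 u(c) = C1 + c^3/3 - 9*c^2/14 + 2*c/5 + 8*cos(9*c/2)/27


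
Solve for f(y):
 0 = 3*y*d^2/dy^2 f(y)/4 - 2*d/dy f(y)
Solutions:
 f(y) = C1 + C2*y^(11/3)


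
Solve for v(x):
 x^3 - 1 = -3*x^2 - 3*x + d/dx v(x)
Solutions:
 v(x) = C1 + x^4/4 + x^3 + 3*x^2/2 - x


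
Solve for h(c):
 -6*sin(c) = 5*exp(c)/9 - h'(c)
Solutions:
 h(c) = C1 + 5*exp(c)/9 - 6*cos(c)


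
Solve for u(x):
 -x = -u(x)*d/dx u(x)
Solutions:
 u(x) = -sqrt(C1 + x^2)
 u(x) = sqrt(C1 + x^2)


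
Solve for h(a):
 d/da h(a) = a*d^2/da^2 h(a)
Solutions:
 h(a) = C1 + C2*a^2


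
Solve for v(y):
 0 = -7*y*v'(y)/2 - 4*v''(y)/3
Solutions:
 v(y) = C1 + C2*erf(sqrt(21)*y/4)


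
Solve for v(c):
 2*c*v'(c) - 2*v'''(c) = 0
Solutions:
 v(c) = C1 + Integral(C2*airyai(c) + C3*airybi(c), c)


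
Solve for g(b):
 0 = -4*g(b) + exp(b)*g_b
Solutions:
 g(b) = C1*exp(-4*exp(-b))


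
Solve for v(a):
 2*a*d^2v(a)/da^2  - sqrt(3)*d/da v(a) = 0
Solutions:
 v(a) = C1 + C2*a^(sqrt(3)/2 + 1)


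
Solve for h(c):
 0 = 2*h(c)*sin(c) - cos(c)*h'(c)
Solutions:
 h(c) = C1/cos(c)^2


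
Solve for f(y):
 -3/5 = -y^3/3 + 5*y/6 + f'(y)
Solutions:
 f(y) = C1 + y^4/12 - 5*y^2/12 - 3*y/5


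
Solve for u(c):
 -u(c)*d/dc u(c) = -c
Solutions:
 u(c) = -sqrt(C1 + c^2)
 u(c) = sqrt(C1 + c^2)


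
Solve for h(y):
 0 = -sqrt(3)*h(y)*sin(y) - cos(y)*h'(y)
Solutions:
 h(y) = C1*cos(y)^(sqrt(3))


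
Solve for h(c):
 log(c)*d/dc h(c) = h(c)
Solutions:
 h(c) = C1*exp(li(c))


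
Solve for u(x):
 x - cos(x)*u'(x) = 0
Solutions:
 u(x) = C1 + Integral(x/cos(x), x)


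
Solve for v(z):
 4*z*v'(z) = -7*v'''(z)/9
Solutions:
 v(z) = C1 + Integral(C2*airyai(-42^(2/3)*z/7) + C3*airybi(-42^(2/3)*z/7), z)


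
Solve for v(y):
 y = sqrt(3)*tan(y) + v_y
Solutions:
 v(y) = C1 + y^2/2 + sqrt(3)*log(cos(y))


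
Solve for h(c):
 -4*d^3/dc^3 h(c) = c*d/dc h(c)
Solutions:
 h(c) = C1 + Integral(C2*airyai(-2^(1/3)*c/2) + C3*airybi(-2^(1/3)*c/2), c)


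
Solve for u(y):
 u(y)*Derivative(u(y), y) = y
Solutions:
 u(y) = -sqrt(C1 + y^2)
 u(y) = sqrt(C1 + y^2)


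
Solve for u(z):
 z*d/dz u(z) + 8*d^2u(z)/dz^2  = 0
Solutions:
 u(z) = C1 + C2*erf(z/4)


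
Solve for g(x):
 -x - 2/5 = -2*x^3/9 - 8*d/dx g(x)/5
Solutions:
 g(x) = C1 - 5*x^4/144 + 5*x^2/16 + x/4


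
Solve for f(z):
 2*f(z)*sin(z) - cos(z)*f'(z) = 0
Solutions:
 f(z) = C1/cos(z)^2


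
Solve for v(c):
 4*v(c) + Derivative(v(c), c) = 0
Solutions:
 v(c) = C1*exp(-4*c)


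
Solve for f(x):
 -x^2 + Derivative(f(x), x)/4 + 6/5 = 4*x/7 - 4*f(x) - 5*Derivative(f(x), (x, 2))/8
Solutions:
 f(x) = x^2/4 + 25*x/224 + (C1*sin(sqrt(159)*x/5) + C2*cos(sqrt(159)*x/5))*exp(-x/5) - 6901/17920


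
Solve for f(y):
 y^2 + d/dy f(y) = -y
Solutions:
 f(y) = C1 - y^3/3 - y^2/2


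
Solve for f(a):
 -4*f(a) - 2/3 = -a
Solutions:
 f(a) = a/4 - 1/6


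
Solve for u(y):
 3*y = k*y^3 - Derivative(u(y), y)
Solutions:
 u(y) = C1 + k*y^4/4 - 3*y^2/2


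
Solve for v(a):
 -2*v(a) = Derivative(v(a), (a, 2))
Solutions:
 v(a) = C1*sin(sqrt(2)*a) + C2*cos(sqrt(2)*a)


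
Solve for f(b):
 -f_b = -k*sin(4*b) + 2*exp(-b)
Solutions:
 f(b) = C1 - k*cos(4*b)/4 + 2*exp(-b)


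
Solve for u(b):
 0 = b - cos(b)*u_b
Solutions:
 u(b) = C1 + Integral(b/cos(b), b)


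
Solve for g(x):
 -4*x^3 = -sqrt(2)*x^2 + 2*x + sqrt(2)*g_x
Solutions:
 g(x) = C1 - sqrt(2)*x^4/2 + x^3/3 - sqrt(2)*x^2/2


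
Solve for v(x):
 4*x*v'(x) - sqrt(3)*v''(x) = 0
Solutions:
 v(x) = C1 + C2*erfi(sqrt(2)*3^(3/4)*x/3)


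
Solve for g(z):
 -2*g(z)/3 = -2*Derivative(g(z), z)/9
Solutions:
 g(z) = C1*exp(3*z)


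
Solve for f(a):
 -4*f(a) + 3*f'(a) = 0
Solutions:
 f(a) = C1*exp(4*a/3)


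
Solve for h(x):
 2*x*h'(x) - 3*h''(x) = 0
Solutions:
 h(x) = C1 + C2*erfi(sqrt(3)*x/3)


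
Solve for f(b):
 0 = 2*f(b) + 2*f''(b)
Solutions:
 f(b) = C1*sin(b) + C2*cos(b)


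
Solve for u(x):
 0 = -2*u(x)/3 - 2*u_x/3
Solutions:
 u(x) = C1*exp(-x)


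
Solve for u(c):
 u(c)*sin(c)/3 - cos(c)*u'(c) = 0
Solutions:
 u(c) = C1/cos(c)^(1/3)


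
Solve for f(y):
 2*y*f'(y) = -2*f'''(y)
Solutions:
 f(y) = C1 + Integral(C2*airyai(-y) + C3*airybi(-y), y)


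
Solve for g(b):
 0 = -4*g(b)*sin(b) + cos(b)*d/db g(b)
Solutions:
 g(b) = C1/cos(b)^4


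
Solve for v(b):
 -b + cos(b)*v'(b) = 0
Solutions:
 v(b) = C1 + Integral(b/cos(b), b)


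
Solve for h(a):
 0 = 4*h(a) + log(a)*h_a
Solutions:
 h(a) = C1*exp(-4*li(a))


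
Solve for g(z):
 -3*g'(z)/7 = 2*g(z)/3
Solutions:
 g(z) = C1*exp(-14*z/9)


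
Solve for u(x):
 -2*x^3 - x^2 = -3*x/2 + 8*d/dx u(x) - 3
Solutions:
 u(x) = C1 - x^4/16 - x^3/24 + 3*x^2/32 + 3*x/8


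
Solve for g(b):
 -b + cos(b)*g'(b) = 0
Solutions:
 g(b) = C1 + Integral(b/cos(b), b)


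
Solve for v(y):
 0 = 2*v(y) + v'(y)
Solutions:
 v(y) = C1*exp(-2*y)


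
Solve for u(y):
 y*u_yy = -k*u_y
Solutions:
 u(y) = C1 + y^(1 - re(k))*(C2*sin(log(y)*Abs(im(k))) + C3*cos(log(y)*im(k)))


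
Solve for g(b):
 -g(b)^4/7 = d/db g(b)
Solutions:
 g(b) = 7^(1/3)*(1/(C1 + 3*b))^(1/3)
 g(b) = 7^(1/3)*(-3^(2/3) - 3*3^(1/6)*I)*(1/(C1 + b))^(1/3)/6
 g(b) = 7^(1/3)*(-3^(2/3) + 3*3^(1/6)*I)*(1/(C1 + b))^(1/3)/6


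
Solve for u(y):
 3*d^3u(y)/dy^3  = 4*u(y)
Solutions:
 u(y) = C3*exp(6^(2/3)*y/3) + (C1*sin(2^(2/3)*3^(1/6)*y/2) + C2*cos(2^(2/3)*3^(1/6)*y/2))*exp(-6^(2/3)*y/6)


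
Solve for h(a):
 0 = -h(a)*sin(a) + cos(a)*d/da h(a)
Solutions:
 h(a) = C1/cos(a)


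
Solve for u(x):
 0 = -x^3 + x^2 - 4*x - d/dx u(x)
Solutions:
 u(x) = C1 - x^4/4 + x^3/3 - 2*x^2


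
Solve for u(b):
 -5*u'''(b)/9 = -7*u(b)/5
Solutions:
 u(b) = C3*exp(315^(1/3)*b/5) + (C1*sin(3*3^(1/6)*35^(1/3)*b/10) + C2*cos(3*3^(1/6)*35^(1/3)*b/10))*exp(-315^(1/3)*b/10)


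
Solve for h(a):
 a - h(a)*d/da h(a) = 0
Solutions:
 h(a) = -sqrt(C1 + a^2)
 h(a) = sqrt(C1 + a^2)


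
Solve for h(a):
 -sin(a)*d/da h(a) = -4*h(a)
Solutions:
 h(a) = C1*(cos(a)^2 - 2*cos(a) + 1)/(cos(a)^2 + 2*cos(a) + 1)


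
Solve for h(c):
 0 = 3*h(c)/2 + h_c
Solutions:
 h(c) = C1*exp(-3*c/2)


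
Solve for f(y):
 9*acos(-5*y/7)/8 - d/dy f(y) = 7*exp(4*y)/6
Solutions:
 f(y) = C1 + 9*y*acos(-5*y/7)/8 + 9*sqrt(49 - 25*y^2)/40 - 7*exp(4*y)/24


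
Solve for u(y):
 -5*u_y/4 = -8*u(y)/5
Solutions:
 u(y) = C1*exp(32*y/25)


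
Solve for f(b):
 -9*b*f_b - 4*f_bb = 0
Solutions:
 f(b) = C1 + C2*erf(3*sqrt(2)*b/4)


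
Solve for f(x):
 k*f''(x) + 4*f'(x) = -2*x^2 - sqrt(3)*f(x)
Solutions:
 f(x) = C1*exp(x*(sqrt(-sqrt(3)*k + 4) - 2)/k) + C2*exp(-x*(sqrt(-sqrt(3)*k + 4) + 2)/k) + 4*k/3 - 2*sqrt(3)*x^2/3 + 16*x/3 - 64*sqrt(3)/9


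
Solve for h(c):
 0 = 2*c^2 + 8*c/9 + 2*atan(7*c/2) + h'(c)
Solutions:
 h(c) = C1 - 2*c^3/3 - 4*c^2/9 - 2*c*atan(7*c/2) + 2*log(49*c^2 + 4)/7


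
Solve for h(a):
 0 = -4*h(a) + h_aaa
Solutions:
 h(a) = C3*exp(2^(2/3)*a) + (C1*sin(2^(2/3)*sqrt(3)*a/2) + C2*cos(2^(2/3)*sqrt(3)*a/2))*exp(-2^(2/3)*a/2)


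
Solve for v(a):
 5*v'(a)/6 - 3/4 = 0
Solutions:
 v(a) = C1 + 9*a/10


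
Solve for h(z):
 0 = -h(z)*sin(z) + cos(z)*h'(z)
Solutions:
 h(z) = C1/cos(z)


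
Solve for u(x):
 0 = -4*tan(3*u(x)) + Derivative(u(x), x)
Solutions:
 u(x) = -asin(C1*exp(12*x))/3 + pi/3
 u(x) = asin(C1*exp(12*x))/3


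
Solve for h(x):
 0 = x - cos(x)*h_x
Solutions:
 h(x) = C1 + Integral(x/cos(x), x)


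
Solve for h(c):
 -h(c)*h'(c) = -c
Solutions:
 h(c) = -sqrt(C1 + c^2)
 h(c) = sqrt(C1 + c^2)


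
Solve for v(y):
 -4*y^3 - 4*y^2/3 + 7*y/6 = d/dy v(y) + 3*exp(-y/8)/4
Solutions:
 v(y) = C1 - y^4 - 4*y^3/9 + 7*y^2/12 + 6*exp(-y/8)


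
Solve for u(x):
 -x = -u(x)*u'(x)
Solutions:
 u(x) = -sqrt(C1 + x^2)
 u(x) = sqrt(C1 + x^2)


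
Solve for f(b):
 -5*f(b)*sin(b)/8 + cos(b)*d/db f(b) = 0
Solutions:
 f(b) = C1/cos(b)^(5/8)


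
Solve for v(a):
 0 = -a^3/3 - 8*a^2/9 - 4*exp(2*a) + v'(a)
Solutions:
 v(a) = C1 + a^4/12 + 8*a^3/27 + 2*exp(2*a)


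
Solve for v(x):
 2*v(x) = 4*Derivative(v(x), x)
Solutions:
 v(x) = C1*exp(x/2)


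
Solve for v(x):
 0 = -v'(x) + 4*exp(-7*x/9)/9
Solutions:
 v(x) = C1 - 4*exp(-7*x/9)/7


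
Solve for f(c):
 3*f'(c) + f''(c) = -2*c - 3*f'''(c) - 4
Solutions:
 f(c) = C1 - c^2/3 - 10*c/9 + (C2*sin(sqrt(35)*c/6) + C3*cos(sqrt(35)*c/6))*exp(-c/6)


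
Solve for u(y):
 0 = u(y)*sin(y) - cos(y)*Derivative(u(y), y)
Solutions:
 u(y) = C1/cos(y)


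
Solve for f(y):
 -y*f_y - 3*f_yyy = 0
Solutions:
 f(y) = C1 + Integral(C2*airyai(-3^(2/3)*y/3) + C3*airybi(-3^(2/3)*y/3), y)


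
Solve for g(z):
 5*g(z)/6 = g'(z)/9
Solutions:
 g(z) = C1*exp(15*z/2)


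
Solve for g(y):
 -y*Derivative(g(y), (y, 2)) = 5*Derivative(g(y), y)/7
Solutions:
 g(y) = C1 + C2*y^(2/7)


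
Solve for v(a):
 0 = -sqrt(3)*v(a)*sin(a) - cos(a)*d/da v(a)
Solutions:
 v(a) = C1*cos(a)^(sqrt(3))


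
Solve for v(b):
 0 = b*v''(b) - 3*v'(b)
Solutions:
 v(b) = C1 + C2*b^4


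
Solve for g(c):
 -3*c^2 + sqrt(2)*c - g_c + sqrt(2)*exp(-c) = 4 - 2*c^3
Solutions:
 g(c) = C1 + c^4/2 - c^3 + sqrt(2)*c^2/2 - 4*c - sqrt(2)*exp(-c)


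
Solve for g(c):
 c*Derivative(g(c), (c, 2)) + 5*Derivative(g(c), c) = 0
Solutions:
 g(c) = C1 + C2/c^4


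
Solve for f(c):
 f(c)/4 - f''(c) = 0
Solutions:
 f(c) = C1*exp(-c/2) + C2*exp(c/2)


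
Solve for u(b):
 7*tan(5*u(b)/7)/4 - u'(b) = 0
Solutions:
 u(b) = -7*asin(C1*exp(5*b/4))/5 + 7*pi/5
 u(b) = 7*asin(C1*exp(5*b/4))/5


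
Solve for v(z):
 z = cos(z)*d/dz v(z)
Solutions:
 v(z) = C1 + Integral(z/cos(z), z)


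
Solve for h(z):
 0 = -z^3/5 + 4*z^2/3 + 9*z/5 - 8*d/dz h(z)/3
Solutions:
 h(z) = C1 - 3*z^4/160 + z^3/6 + 27*z^2/80


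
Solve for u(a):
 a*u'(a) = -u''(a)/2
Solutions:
 u(a) = C1 + C2*erf(a)


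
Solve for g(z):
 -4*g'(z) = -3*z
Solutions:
 g(z) = C1 + 3*z^2/8


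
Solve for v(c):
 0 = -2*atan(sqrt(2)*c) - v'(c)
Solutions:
 v(c) = C1 - 2*c*atan(sqrt(2)*c) + sqrt(2)*log(2*c^2 + 1)/2


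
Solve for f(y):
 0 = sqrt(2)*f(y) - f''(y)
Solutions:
 f(y) = C1*exp(-2^(1/4)*y) + C2*exp(2^(1/4)*y)


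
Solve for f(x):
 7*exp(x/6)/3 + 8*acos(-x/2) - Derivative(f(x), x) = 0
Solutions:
 f(x) = C1 + 8*x*acos(-x/2) + 8*sqrt(4 - x^2) + 14*exp(x/6)


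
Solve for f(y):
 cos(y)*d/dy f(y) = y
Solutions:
 f(y) = C1 + Integral(y/cos(y), y)


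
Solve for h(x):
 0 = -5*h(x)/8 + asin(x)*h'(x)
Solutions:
 h(x) = C1*exp(5*Integral(1/asin(x), x)/8)


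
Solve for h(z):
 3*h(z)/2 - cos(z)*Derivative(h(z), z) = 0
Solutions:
 h(z) = C1*(sin(z) + 1)^(3/4)/(sin(z) - 1)^(3/4)


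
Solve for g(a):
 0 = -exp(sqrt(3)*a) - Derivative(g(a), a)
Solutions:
 g(a) = C1 - sqrt(3)*exp(sqrt(3)*a)/3


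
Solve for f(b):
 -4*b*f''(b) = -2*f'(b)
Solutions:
 f(b) = C1 + C2*b^(3/2)


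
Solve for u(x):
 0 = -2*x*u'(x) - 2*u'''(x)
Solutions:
 u(x) = C1 + Integral(C2*airyai(-x) + C3*airybi(-x), x)


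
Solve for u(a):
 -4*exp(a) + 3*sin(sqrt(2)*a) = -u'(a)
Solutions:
 u(a) = C1 + 4*exp(a) + 3*sqrt(2)*cos(sqrt(2)*a)/2


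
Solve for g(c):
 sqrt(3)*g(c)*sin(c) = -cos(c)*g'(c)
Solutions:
 g(c) = C1*cos(c)^(sqrt(3))


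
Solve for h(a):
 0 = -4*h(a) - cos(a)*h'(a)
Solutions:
 h(a) = C1*(sin(a)^2 - 2*sin(a) + 1)/(sin(a)^2 + 2*sin(a) + 1)


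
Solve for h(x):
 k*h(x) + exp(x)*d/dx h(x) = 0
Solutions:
 h(x) = C1*exp(k*exp(-x))


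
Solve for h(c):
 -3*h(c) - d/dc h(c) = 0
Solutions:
 h(c) = C1*exp(-3*c)


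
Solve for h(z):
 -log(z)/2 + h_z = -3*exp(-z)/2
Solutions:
 h(z) = C1 + z*log(z)/2 - z/2 + 3*exp(-z)/2


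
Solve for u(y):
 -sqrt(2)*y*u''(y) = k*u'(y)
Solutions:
 u(y) = C1 + y^(-sqrt(2)*re(k)/2 + 1)*(C2*sin(sqrt(2)*log(y)*Abs(im(k))/2) + C3*cos(sqrt(2)*log(y)*im(k)/2))


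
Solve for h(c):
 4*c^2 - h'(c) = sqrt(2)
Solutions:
 h(c) = C1 + 4*c^3/3 - sqrt(2)*c


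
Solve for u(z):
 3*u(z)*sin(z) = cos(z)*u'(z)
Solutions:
 u(z) = C1/cos(z)^3


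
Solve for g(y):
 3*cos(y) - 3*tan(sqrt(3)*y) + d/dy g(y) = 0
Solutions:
 g(y) = C1 - sqrt(3)*log(cos(sqrt(3)*y)) - 3*sin(y)


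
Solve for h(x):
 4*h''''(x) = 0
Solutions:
 h(x) = C1 + C2*x + C3*x^2 + C4*x^3


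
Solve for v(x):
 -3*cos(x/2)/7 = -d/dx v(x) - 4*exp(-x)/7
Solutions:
 v(x) = C1 + 6*sin(x/2)/7 + 4*exp(-x)/7


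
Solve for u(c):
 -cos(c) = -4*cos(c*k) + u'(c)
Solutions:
 u(c) = C1 - sin(c) + 4*sin(c*k)/k


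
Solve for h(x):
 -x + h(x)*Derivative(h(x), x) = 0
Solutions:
 h(x) = -sqrt(C1 + x^2)
 h(x) = sqrt(C1 + x^2)


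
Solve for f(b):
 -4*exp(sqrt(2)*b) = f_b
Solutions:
 f(b) = C1 - 2*sqrt(2)*exp(sqrt(2)*b)


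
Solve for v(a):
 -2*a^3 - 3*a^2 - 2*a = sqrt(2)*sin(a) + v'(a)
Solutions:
 v(a) = C1 - a^4/2 - a^3 - a^2 + sqrt(2)*cos(a)


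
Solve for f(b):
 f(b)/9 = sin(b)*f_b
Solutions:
 f(b) = C1*(cos(b) - 1)^(1/18)/(cos(b) + 1)^(1/18)


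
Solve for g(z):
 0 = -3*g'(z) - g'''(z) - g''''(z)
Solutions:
 g(z) = C1 + C2*exp(z*(-4 + 2*2^(1/3)/(9*sqrt(85) + 83)^(1/3) + 2^(2/3)*(9*sqrt(85) + 83)^(1/3))/12)*sin(2^(1/3)*sqrt(3)*z*(-2^(1/3)*(9*sqrt(85) + 83)^(1/3) + 2/(9*sqrt(85) + 83)^(1/3))/12) + C3*exp(z*(-4 + 2*2^(1/3)/(9*sqrt(85) + 83)^(1/3) + 2^(2/3)*(9*sqrt(85) + 83)^(1/3))/12)*cos(2^(1/3)*sqrt(3)*z*(-2^(1/3)*(9*sqrt(85) + 83)^(1/3) + 2/(9*sqrt(85) + 83)^(1/3))/12) + C4*exp(-z*(2*2^(1/3)/(9*sqrt(85) + 83)^(1/3) + 2 + 2^(2/3)*(9*sqrt(85) + 83)^(1/3))/6)


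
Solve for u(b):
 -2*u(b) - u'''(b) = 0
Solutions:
 u(b) = C3*exp(-2^(1/3)*b) + (C1*sin(2^(1/3)*sqrt(3)*b/2) + C2*cos(2^(1/3)*sqrt(3)*b/2))*exp(2^(1/3)*b/2)


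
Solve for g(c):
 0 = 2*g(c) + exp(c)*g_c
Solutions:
 g(c) = C1*exp(2*exp(-c))


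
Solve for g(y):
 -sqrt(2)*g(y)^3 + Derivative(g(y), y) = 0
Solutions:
 g(y) = -sqrt(2)*sqrt(-1/(C1 + sqrt(2)*y))/2
 g(y) = sqrt(2)*sqrt(-1/(C1 + sqrt(2)*y))/2


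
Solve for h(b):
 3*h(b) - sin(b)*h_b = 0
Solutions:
 h(b) = C1*(cos(b) - 1)^(3/2)/(cos(b) + 1)^(3/2)


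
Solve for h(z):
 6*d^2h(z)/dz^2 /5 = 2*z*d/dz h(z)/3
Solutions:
 h(z) = C1 + C2*erfi(sqrt(10)*z/6)


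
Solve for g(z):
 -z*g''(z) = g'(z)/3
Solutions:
 g(z) = C1 + C2*z^(2/3)


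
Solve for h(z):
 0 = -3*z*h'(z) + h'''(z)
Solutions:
 h(z) = C1 + Integral(C2*airyai(3^(1/3)*z) + C3*airybi(3^(1/3)*z), z)


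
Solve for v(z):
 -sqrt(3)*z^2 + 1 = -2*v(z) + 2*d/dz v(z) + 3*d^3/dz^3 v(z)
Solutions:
 v(z) = C1*exp(z*(-(9 + sqrt(89))^(1/3) + 2/(9 + sqrt(89))^(1/3))/6)*sin(sqrt(3)*z*(2/(9 + sqrt(89))^(1/3) + (9 + sqrt(89))^(1/3))/6) + C2*exp(z*(-(9 + sqrt(89))^(1/3) + 2/(9 + sqrt(89))^(1/3))/6)*cos(sqrt(3)*z*(2/(9 + sqrt(89))^(1/3) + (9 + sqrt(89))^(1/3))/6) + C3*exp(-z*(-(9 + sqrt(89))^(1/3) + 2/(9 + sqrt(89))^(1/3))/3) + sqrt(3)*z^2/2 + sqrt(3)*z - 1/2 + sqrt(3)


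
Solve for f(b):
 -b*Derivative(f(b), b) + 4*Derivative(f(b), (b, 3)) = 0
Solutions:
 f(b) = C1 + Integral(C2*airyai(2^(1/3)*b/2) + C3*airybi(2^(1/3)*b/2), b)


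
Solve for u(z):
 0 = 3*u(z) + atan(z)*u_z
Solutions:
 u(z) = C1*exp(-3*Integral(1/atan(z), z))


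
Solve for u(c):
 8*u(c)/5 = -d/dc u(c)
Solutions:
 u(c) = C1*exp(-8*c/5)


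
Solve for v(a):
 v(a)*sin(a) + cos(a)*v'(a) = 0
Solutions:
 v(a) = C1*cos(a)


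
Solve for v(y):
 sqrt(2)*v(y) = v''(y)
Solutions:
 v(y) = C1*exp(-2^(1/4)*y) + C2*exp(2^(1/4)*y)


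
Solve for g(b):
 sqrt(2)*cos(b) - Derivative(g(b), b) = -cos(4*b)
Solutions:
 g(b) = C1 + sqrt(2)*sin(b) + sin(4*b)/4


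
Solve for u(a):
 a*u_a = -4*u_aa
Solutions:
 u(a) = C1 + C2*erf(sqrt(2)*a/4)


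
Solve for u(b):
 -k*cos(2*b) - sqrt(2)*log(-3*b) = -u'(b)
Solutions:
 u(b) = C1 + sqrt(2)*b*(log(-b) - 1) + sqrt(2)*b*log(3) + k*sin(2*b)/2


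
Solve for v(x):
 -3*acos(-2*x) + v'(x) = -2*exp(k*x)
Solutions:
 v(x) = C1 + 3*x*acos(-2*x) + 3*sqrt(1 - 4*x^2)/2 - 2*Piecewise((exp(k*x)/k, Ne(k, 0)), (x, True))


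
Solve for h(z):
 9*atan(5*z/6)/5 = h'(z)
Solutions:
 h(z) = C1 + 9*z*atan(5*z/6)/5 - 27*log(25*z^2 + 36)/25


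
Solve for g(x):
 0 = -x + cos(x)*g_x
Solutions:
 g(x) = C1 + Integral(x/cos(x), x)


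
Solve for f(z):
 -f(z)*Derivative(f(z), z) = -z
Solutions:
 f(z) = -sqrt(C1 + z^2)
 f(z) = sqrt(C1 + z^2)


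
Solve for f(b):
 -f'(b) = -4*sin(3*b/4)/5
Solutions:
 f(b) = C1 - 16*cos(3*b/4)/15


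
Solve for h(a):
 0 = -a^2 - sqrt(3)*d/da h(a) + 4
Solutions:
 h(a) = C1 - sqrt(3)*a^3/9 + 4*sqrt(3)*a/3


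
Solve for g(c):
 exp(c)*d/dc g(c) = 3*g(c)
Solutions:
 g(c) = C1*exp(-3*exp(-c))


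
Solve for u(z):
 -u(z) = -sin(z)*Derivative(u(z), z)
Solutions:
 u(z) = C1*sqrt(cos(z) - 1)/sqrt(cos(z) + 1)


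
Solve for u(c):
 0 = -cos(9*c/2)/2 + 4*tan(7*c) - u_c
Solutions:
 u(c) = C1 - 4*log(cos(7*c))/7 - sin(9*c/2)/9


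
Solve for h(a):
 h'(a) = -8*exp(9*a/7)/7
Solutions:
 h(a) = C1 - 8*exp(9*a/7)/9


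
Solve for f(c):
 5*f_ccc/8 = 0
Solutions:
 f(c) = C1 + C2*c + C3*c^2


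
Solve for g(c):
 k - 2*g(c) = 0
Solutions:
 g(c) = k/2


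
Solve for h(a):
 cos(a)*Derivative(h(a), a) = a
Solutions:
 h(a) = C1 + Integral(a/cos(a), a)


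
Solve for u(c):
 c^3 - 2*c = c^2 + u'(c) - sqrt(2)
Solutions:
 u(c) = C1 + c^4/4 - c^3/3 - c^2 + sqrt(2)*c


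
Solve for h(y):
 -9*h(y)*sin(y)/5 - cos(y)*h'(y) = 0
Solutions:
 h(y) = C1*cos(y)^(9/5)


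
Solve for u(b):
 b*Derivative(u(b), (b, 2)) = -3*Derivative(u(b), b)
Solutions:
 u(b) = C1 + C2/b^2


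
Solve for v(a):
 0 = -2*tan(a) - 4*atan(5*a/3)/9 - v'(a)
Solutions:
 v(a) = C1 - 4*a*atan(5*a/3)/9 + 2*log(25*a^2 + 9)/15 + 2*log(cos(a))


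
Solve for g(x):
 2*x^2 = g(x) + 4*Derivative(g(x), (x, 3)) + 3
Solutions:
 g(x) = C3*exp(-2^(1/3)*x/2) + 2*x^2 + (C1*sin(2^(1/3)*sqrt(3)*x/4) + C2*cos(2^(1/3)*sqrt(3)*x/4))*exp(2^(1/3)*x/4) - 3


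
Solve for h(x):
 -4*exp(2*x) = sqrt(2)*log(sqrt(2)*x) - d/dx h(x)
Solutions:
 h(x) = C1 + sqrt(2)*x*log(x) + sqrt(2)*x*(-1 + log(2)/2) + 2*exp(2*x)


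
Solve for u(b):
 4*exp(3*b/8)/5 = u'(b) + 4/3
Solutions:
 u(b) = C1 - 4*b/3 + 32*exp(3*b/8)/15


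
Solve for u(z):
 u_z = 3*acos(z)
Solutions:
 u(z) = C1 + 3*z*acos(z) - 3*sqrt(1 - z^2)


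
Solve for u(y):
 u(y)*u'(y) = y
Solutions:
 u(y) = -sqrt(C1 + y^2)
 u(y) = sqrt(C1 + y^2)


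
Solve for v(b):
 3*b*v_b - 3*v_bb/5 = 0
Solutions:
 v(b) = C1 + C2*erfi(sqrt(10)*b/2)


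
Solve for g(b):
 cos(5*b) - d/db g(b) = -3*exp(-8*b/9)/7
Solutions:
 g(b) = C1 + sin(5*b)/5 - 27*exp(-8*b/9)/56


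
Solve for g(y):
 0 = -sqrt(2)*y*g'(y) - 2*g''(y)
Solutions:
 g(y) = C1 + C2*erf(2^(1/4)*y/2)


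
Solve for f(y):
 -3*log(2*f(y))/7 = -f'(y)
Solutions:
 -7*Integral(1/(log(_y) + log(2)), (_y, f(y)))/3 = C1 - y


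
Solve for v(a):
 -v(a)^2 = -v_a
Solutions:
 v(a) = -1/(C1 + a)


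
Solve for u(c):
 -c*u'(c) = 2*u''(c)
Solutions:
 u(c) = C1 + C2*erf(c/2)


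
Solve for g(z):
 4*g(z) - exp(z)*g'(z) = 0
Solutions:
 g(z) = C1*exp(-4*exp(-z))


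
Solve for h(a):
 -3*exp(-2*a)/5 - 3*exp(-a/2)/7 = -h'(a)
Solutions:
 h(a) = C1 - 3*exp(-2*a)/10 - 6*exp(-a/2)/7


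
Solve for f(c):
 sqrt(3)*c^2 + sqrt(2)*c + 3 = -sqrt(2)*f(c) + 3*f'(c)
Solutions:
 f(c) = C1*exp(sqrt(2)*c/3) - sqrt(6)*c^2/2 - 3*sqrt(3)*c - c - 9*sqrt(6)/2 - 3*sqrt(2)


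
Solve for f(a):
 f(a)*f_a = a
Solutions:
 f(a) = -sqrt(C1 + a^2)
 f(a) = sqrt(C1 + a^2)


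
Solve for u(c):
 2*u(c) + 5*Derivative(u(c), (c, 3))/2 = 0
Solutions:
 u(c) = C3*exp(-10^(2/3)*c/5) + (C1*sin(10^(2/3)*sqrt(3)*c/10) + C2*cos(10^(2/3)*sqrt(3)*c/10))*exp(10^(2/3)*c/10)


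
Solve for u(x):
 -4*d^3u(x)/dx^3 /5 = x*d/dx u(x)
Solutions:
 u(x) = C1 + Integral(C2*airyai(-10^(1/3)*x/2) + C3*airybi(-10^(1/3)*x/2), x)


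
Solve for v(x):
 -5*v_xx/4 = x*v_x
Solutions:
 v(x) = C1 + C2*erf(sqrt(10)*x/5)


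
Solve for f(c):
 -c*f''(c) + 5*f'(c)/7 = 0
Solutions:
 f(c) = C1 + C2*c^(12/7)


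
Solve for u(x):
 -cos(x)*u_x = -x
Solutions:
 u(x) = C1 + Integral(x/cos(x), x)


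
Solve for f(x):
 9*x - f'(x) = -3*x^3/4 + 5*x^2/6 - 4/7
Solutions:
 f(x) = C1 + 3*x^4/16 - 5*x^3/18 + 9*x^2/2 + 4*x/7


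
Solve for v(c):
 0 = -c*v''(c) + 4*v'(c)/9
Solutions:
 v(c) = C1 + C2*c^(13/9)


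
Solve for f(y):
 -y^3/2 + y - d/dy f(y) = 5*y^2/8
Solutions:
 f(y) = C1 - y^4/8 - 5*y^3/24 + y^2/2


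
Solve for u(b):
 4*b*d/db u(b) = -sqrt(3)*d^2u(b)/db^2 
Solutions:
 u(b) = C1 + C2*erf(sqrt(2)*3^(3/4)*b/3)


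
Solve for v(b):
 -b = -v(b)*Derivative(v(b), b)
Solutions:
 v(b) = -sqrt(C1 + b^2)
 v(b) = sqrt(C1 + b^2)


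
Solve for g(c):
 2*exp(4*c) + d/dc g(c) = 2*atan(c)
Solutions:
 g(c) = C1 + 2*c*atan(c) - exp(4*c)/2 - log(c^2 + 1)


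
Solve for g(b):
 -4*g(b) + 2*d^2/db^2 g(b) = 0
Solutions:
 g(b) = C1*exp(-sqrt(2)*b) + C2*exp(sqrt(2)*b)


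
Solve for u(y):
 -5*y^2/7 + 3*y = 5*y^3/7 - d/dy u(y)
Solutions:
 u(y) = C1 + 5*y^4/28 + 5*y^3/21 - 3*y^2/2


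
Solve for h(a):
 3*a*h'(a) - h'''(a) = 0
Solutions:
 h(a) = C1 + Integral(C2*airyai(3^(1/3)*a) + C3*airybi(3^(1/3)*a), a)


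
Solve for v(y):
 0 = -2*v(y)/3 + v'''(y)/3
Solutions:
 v(y) = C3*exp(2^(1/3)*y) + (C1*sin(2^(1/3)*sqrt(3)*y/2) + C2*cos(2^(1/3)*sqrt(3)*y/2))*exp(-2^(1/3)*y/2)


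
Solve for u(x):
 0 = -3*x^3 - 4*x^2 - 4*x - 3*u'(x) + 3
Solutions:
 u(x) = C1 - x^4/4 - 4*x^3/9 - 2*x^2/3 + x


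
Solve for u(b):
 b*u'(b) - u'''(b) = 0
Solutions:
 u(b) = C1 + Integral(C2*airyai(b) + C3*airybi(b), b)


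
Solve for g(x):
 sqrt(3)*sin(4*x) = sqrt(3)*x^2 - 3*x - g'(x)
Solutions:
 g(x) = C1 + sqrt(3)*x^3/3 - 3*x^2/2 + sqrt(3)*cos(4*x)/4


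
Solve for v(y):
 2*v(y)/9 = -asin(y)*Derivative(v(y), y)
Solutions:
 v(y) = C1*exp(-2*Integral(1/asin(y), y)/9)


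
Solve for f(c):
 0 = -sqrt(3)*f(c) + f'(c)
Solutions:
 f(c) = C1*exp(sqrt(3)*c)


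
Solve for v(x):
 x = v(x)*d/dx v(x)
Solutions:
 v(x) = -sqrt(C1 + x^2)
 v(x) = sqrt(C1 + x^2)


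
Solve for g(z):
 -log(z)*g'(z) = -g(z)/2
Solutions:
 g(z) = C1*exp(li(z)/2)


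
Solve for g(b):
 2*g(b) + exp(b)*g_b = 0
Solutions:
 g(b) = C1*exp(2*exp(-b))


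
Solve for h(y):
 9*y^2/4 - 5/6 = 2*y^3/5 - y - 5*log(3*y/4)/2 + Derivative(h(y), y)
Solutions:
 h(y) = C1 - y^4/10 + 3*y^3/4 + y^2/2 + 5*y*log(y)/2 - 5*y*log(2) - 10*y/3 + 5*y*log(3)/2


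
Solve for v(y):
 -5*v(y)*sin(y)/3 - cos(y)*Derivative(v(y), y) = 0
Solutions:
 v(y) = C1*cos(y)^(5/3)


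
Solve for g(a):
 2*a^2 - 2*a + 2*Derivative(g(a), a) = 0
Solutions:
 g(a) = C1 - a^3/3 + a^2/2


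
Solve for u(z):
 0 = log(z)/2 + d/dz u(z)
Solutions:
 u(z) = C1 - z*log(z)/2 + z/2


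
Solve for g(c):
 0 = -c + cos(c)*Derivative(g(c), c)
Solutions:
 g(c) = C1 + Integral(c/cos(c), c)


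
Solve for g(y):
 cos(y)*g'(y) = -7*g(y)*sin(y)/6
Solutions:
 g(y) = C1*cos(y)^(7/6)


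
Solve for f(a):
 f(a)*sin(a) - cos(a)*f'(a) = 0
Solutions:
 f(a) = C1/cos(a)


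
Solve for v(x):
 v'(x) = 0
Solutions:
 v(x) = C1


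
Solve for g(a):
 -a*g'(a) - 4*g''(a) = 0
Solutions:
 g(a) = C1 + C2*erf(sqrt(2)*a/4)


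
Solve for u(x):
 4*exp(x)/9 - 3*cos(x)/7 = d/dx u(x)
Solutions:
 u(x) = C1 + 4*exp(x)/9 - 3*sin(x)/7


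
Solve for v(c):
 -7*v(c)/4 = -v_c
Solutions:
 v(c) = C1*exp(7*c/4)


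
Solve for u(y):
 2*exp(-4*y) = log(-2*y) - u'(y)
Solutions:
 u(y) = C1 + y*log(-y) + y*(-1 + log(2)) + exp(-4*y)/2


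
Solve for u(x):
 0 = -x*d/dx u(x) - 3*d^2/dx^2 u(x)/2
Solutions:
 u(x) = C1 + C2*erf(sqrt(3)*x/3)


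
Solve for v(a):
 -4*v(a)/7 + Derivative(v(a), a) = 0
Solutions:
 v(a) = C1*exp(4*a/7)


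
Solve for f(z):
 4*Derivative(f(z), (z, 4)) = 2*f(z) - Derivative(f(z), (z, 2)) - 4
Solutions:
 f(z) = C1*exp(-sqrt(2)*z*sqrt(-1 + sqrt(33))/4) + C2*exp(sqrt(2)*z*sqrt(-1 + sqrt(33))/4) + C3*sin(sqrt(2)*z*sqrt(1 + sqrt(33))/4) + C4*cos(sqrt(2)*z*sqrt(1 + sqrt(33))/4) + 2


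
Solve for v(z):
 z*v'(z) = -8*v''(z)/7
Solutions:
 v(z) = C1 + C2*erf(sqrt(7)*z/4)


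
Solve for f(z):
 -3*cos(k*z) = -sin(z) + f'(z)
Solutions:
 f(z) = C1 - cos(z) - 3*sin(k*z)/k


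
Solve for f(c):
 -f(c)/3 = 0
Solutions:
 f(c) = 0


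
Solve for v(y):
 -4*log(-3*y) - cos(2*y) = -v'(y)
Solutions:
 v(y) = C1 + 4*y*log(-y) - 4*y + 4*y*log(3) + sin(2*y)/2


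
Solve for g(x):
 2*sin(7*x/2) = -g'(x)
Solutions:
 g(x) = C1 + 4*cos(7*x/2)/7


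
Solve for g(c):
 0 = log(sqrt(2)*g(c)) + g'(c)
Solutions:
 2*Integral(1/(2*log(_y) + log(2)), (_y, g(c))) = C1 - c


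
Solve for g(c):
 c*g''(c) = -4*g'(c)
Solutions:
 g(c) = C1 + C2/c^3


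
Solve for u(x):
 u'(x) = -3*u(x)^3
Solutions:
 u(x) = -sqrt(2)*sqrt(-1/(C1 - 3*x))/2
 u(x) = sqrt(2)*sqrt(-1/(C1 - 3*x))/2


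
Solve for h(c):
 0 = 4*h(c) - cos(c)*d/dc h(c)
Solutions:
 h(c) = C1*(sin(c)^2 + 2*sin(c) + 1)/(sin(c)^2 - 2*sin(c) + 1)


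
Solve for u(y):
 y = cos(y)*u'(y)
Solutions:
 u(y) = C1 + Integral(y/cos(y), y)


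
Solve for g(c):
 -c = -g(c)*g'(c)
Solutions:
 g(c) = -sqrt(C1 + c^2)
 g(c) = sqrt(C1 + c^2)


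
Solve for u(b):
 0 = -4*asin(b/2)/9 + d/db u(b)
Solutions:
 u(b) = C1 + 4*b*asin(b/2)/9 + 4*sqrt(4 - b^2)/9


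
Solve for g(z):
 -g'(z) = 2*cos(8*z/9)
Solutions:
 g(z) = C1 - 9*sin(8*z/9)/4


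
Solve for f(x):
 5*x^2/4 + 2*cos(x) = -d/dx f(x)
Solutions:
 f(x) = C1 - 5*x^3/12 - 2*sin(x)


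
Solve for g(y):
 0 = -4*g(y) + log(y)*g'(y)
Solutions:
 g(y) = C1*exp(4*li(y))


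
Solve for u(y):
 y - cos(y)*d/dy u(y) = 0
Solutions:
 u(y) = C1 + Integral(y/cos(y), y)


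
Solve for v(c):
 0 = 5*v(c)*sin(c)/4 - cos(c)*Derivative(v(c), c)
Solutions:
 v(c) = C1/cos(c)^(5/4)


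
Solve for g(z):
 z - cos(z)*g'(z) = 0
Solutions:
 g(z) = C1 + Integral(z/cos(z), z)


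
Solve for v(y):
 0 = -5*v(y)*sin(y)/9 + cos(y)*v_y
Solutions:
 v(y) = C1/cos(y)^(5/9)


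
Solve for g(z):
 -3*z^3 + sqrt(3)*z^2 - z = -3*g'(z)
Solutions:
 g(z) = C1 + z^4/4 - sqrt(3)*z^3/9 + z^2/6


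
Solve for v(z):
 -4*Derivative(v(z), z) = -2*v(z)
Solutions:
 v(z) = C1*exp(z/2)


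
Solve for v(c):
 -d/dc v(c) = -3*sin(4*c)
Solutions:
 v(c) = C1 - 3*cos(4*c)/4


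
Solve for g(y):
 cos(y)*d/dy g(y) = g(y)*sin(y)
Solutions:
 g(y) = C1/cos(y)


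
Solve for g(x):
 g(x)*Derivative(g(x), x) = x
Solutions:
 g(x) = -sqrt(C1 + x^2)
 g(x) = sqrt(C1 + x^2)


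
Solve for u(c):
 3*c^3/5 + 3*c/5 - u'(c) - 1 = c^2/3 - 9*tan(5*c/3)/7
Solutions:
 u(c) = C1 + 3*c^4/20 - c^3/9 + 3*c^2/10 - c - 27*log(cos(5*c/3))/35


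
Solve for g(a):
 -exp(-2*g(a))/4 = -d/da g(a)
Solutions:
 g(a) = log(-sqrt(C1 + 2*a)) - log(2)
 g(a) = log(C1 + 2*a)/2 - log(2)


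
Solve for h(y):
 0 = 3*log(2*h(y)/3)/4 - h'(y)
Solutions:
 -4*Integral(1/(log(_y) - log(3) + log(2)), (_y, h(y)))/3 = C1 - y


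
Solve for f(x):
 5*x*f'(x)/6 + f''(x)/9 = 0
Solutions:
 f(x) = C1 + C2*erf(sqrt(15)*x/2)


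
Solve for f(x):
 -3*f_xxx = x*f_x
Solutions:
 f(x) = C1 + Integral(C2*airyai(-3^(2/3)*x/3) + C3*airybi(-3^(2/3)*x/3), x)


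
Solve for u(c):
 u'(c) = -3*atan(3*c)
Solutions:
 u(c) = C1 - 3*c*atan(3*c) + log(9*c^2 + 1)/2


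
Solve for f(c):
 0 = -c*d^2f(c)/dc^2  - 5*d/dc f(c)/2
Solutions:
 f(c) = C1 + C2/c^(3/2)


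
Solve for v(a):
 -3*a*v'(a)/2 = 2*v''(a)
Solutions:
 v(a) = C1 + C2*erf(sqrt(6)*a/4)


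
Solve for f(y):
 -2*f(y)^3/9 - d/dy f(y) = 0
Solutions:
 f(y) = -3*sqrt(2)*sqrt(-1/(C1 - 2*y))/2
 f(y) = 3*sqrt(2)*sqrt(-1/(C1 - 2*y))/2


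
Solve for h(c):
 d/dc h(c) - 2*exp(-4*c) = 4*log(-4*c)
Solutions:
 h(c) = C1 + 4*c*log(-c) + 4*c*(-1 + 2*log(2)) - exp(-4*c)/2


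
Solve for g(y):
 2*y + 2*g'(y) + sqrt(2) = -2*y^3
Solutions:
 g(y) = C1 - y^4/4 - y^2/2 - sqrt(2)*y/2


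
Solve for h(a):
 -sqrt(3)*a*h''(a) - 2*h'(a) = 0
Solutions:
 h(a) = C1 + C2*a^(1 - 2*sqrt(3)/3)


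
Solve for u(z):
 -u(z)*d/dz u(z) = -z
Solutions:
 u(z) = -sqrt(C1 + z^2)
 u(z) = sqrt(C1 + z^2)


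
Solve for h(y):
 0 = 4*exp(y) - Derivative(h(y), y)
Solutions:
 h(y) = C1 + 4*exp(y)


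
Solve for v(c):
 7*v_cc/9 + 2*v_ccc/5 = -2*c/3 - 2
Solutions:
 v(c) = C1 + C2*c + C3*exp(-35*c/18) - c^3/7 - 261*c^2/245


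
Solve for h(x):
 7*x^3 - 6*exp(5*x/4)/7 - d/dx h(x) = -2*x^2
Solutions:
 h(x) = C1 + 7*x^4/4 + 2*x^3/3 - 24*exp(5*x/4)/35


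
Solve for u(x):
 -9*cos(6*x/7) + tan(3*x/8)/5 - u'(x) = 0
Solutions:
 u(x) = C1 - 8*log(cos(3*x/8))/15 - 21*sin(6*x/7)/2


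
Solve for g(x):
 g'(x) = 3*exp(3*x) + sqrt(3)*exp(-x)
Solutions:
 g(x) = C1 + exp(3*x) - sqrt(3)*exp(-x)


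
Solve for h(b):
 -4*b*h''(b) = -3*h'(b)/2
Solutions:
 h(b) = C1 + C2*b^(11/8)


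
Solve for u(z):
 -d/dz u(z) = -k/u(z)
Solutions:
 u(z) = -sqrt(C1 + 2*k*z)
 u(z) = sqrt(C1 + 2*k*z)


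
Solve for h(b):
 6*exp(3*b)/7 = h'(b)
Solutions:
 h(b) = C1 + 2*exp(3*b)/7


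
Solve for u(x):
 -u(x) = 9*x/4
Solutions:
 u(x) = -9*x/4


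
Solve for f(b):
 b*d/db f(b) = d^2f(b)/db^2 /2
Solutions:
 f(b) = C1 + C2*erfi(b)


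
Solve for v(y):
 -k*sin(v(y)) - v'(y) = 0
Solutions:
 v(y) = -acos((-C1 - exp(2*k*y))/(C1 - exp(2*k*y))) + 2*pi
 v(y) = acos((-C1 - exp(2*k*y))/(C1 - exp(2*k*y)))


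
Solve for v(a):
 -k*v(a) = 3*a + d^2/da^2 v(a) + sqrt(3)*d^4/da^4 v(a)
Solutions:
 v(a) = C1*exp(-sqrt(2)*3^(3/4)*a*sqrt(-sqrt(-4*sqrt(3)*k + 1) - 1)/6) + C2*exp(sqrt(2)*3^(3/4)*a*sqrt(-sqrt(-4*sqrt(3)*k + 1) - 1)/6) + C3*exp(-sqrt(2)*3^(3/4)*a*sqrt(sqrt(-4*sqrt(3)*k + 1) - 1)/6) + C4*exp(sqrt(2)*3^(3/4)*a*sqrt(sqrt(-4*sqrt(3)*k + 1) - 1)/6) - 3*a/k


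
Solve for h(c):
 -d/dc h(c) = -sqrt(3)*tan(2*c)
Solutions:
 h(c) = C1 - sqrt(3)*log(cos(2*c))/2
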